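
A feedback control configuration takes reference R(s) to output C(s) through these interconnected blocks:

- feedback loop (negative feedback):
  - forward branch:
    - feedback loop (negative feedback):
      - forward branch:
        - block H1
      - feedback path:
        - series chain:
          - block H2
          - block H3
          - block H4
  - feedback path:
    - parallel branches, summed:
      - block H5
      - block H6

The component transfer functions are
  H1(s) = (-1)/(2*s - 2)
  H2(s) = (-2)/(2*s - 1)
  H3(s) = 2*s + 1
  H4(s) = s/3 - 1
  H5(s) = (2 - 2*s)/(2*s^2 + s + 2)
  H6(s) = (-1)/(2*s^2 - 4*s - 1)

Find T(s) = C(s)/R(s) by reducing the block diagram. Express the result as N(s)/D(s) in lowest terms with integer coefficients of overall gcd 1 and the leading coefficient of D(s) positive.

Step 1. combine H2, H3, H4 in series; result (-4*s^2 + 10*s + 6)/(6*s - 3)
Step 2. collapse the loop (H1 forward, (H2*H3*H4) return); result (3 - 6*s)/(16*s^2 - 28*s)
Step 3. reduce the parallel group H5, H6; result (-4*s^3 + 10*s^2 - 7*s - 4)/(4*s^4 - 6*s^3 - 2*s^2 - 9*s - 2)
Step 4. feedback reduction of [H1/(1+H1*(H2*H3*H4))], (H5+H6): this yields T(s), and no further normalization is needed

Final answer: (-24*s^5 + 48*s^4 - 6*s^3 + 48*s^2 - 15*s - 6)/(64*s^6 - 208*s^5 + 160*s^4 - 160*s^3 + 292*s^2 + 59*s - 12)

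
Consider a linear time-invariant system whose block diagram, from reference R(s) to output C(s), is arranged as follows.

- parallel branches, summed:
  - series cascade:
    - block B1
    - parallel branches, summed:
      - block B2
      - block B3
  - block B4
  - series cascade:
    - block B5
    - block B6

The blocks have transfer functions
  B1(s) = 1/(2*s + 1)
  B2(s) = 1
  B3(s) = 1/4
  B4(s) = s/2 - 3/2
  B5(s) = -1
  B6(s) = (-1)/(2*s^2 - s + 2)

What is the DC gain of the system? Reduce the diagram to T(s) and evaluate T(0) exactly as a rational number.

[1] sum the parallel branches B2, B3 gives 5/4
[2] multiply B1, (B2+B3) (series) gives 5/(8*s + 4)
[3] multiply B5, B6 (series) gives 1/(2*s^2 - s + 2)
[4] sum the parallel branches (B1*(B2+B3)), B4, (B5*B6) gives (8*s^4 - 24*s^3 + 16*s^2 - 11*s + 2)/(16*s^3 + 12*s + 8)
Evaluating the step-4 result (the overall T(s)) at s = 0 gives T(0) = 2/8 = 1/4.

Hence the answer: 1/4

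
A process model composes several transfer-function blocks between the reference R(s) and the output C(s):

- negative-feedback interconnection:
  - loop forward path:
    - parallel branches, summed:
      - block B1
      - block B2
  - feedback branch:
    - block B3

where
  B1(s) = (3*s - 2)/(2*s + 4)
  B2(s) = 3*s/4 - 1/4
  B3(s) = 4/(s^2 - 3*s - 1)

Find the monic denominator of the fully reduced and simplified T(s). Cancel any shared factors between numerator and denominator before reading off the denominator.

1. parallel reduction of B1, B2: (3*s^2 + 11*s - 6)/(4*s + 8)
2. collapse the loop ((B1+B2) forward, B3 return): (3*s^4 + 2*s^3 - 42*s^2 + 7*s + 6)/(4*s^3 + 8*s^2 + 16*s - 32)
Step 2 gives the fully reduced T(s), with no common factor left to cancel. The denominator's leading coefficient is 4, so divide each of its coefficients by 4 to get the monic form.

Final answer: s^3 + 2*s^2 + 4*s - 8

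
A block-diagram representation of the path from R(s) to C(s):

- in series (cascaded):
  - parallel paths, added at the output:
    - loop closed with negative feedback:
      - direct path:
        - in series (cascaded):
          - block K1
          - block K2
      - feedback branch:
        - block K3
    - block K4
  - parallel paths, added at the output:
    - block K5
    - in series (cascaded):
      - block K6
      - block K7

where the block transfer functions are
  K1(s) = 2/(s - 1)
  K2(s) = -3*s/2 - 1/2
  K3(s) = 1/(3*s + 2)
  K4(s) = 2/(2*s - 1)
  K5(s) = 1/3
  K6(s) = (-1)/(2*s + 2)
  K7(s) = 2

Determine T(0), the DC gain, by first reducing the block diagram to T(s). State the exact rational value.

Reducing step by step:

Step 1: multiply K1, K2 (series) = (-3*s - 1)/(s - 1)
Step 2: reduce the feedback loop with forward (K1*K2) and return K3 = (-9*s^2 - 9*s - 2)/(3*s^2 - 4*s - 3)
Step 3: add [(K1*K2)/(1+(K1*K2)*K3)], K4 (parallel) = (-18*s^3 - 3*s^2 - 3*s - 4)/(6*s^3 - 11*s^2 - 2*s + 3)
Step 4: multiply K6, K7 (series) = (-1)/(s + 1)
Step 5: parallel reduction of K5, (K6*K7) = (s - 2)/(3*s + 3)
Step 6: reduce the series chain ([(K1*K2)/(1+(K1*K2)*K3)]+K4), (K5+(K6*K7)) = (-18*s^4 + 33*s^3 + 3*s^2 + 2*s + 8)/(18*s^4 - 15*s^3 - 39*s^2 + 3*s + 9)
DC gain: substitute s = 0 into T(s) from step 6: T(0) = 8/9.

Answer: 8/9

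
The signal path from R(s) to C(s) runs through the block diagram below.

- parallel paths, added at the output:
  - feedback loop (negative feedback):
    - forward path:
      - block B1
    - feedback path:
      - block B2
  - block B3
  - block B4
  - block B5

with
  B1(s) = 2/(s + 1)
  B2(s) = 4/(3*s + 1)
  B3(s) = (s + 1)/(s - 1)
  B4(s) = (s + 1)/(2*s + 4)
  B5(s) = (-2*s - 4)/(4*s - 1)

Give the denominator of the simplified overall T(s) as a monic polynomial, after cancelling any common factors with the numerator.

(1) apply the feedback formula to B1, B2: (6*s + 2)/(3*s^2 + 4*s + 9)
(2) sum the parallel branches [B1/(1+B1*B2)], B3, B4, B5: (24*s^5 + 107*s^4 + 178*s^3 + 48*s^2 + 94*s + 125)/(24*s^5 + 50*s^4 + 42*s^3 - 6*s^2 - 146*s + 36)
Step 2 gives the fully reduced T(s), with no common factor left to cancel. The denominator's leading coefficient is 24, so divide each of its coefficients by 24 to get the monic form.

Hence the answer: s^5 + 25*s^4/12 + 7*s^3/4 - s^2/4 - 73*s/12 + 3/2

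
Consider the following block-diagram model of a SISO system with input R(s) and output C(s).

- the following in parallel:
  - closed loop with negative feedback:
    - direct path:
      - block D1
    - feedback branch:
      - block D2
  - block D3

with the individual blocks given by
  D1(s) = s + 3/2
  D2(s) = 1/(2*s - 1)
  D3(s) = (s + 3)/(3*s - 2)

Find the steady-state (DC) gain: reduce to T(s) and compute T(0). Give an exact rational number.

First reduce the diagram to T(s).

Step 1 - reduce the feedback loop with forward D1 and return D2 = (4*s^2 + 4*s - 3)/(6*s + 1)
Step 2 - sum the parallel branches [D1/(1+D1*D2)], D3 = (12*s^3 + 10*s^2 + 2*s + 9)/(18*s^2 - 9*s - 2)
Evaluating the step-2 result (the overall T(s)) at s = 0 gives T(0) = 9/(-2) = -9/2.

Answer: -9/2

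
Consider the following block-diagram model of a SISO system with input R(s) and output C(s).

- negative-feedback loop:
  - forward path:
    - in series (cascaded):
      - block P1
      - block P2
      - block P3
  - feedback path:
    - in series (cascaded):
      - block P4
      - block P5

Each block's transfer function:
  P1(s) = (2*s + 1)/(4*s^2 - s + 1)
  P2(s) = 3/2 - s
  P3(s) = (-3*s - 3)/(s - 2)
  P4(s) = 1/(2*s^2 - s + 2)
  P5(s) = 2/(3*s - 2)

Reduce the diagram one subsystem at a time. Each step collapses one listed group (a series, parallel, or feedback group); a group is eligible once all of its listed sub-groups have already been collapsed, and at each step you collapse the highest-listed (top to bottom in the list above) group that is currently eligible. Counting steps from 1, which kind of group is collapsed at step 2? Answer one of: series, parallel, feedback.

[1] series reduction of P1, P2, P3
[2] cascade P4, P5
[3] collapse the loop ((P1*P2*P3) forward, (P4*P5) return)
At step 2 the group reduced is series.

Therefore the answer is series.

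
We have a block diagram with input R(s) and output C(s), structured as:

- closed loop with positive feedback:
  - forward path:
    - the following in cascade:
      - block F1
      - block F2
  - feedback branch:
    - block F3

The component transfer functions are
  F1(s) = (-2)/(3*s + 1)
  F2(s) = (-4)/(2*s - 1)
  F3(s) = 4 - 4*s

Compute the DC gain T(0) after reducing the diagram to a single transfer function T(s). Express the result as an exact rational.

Step 1: cascade F1, F2 = 8/(6*s^2 - s - 1)
Step 2: collapse the loop ((F1*F2) forward, F3 return) = 8/(6*s^2 + 31*s - 33)
Evaluating the step-2 result (the overall T(s)) at s = 0 gives T(0) = 8/(-33) = -8/33.

Therefore the answer is -8/33.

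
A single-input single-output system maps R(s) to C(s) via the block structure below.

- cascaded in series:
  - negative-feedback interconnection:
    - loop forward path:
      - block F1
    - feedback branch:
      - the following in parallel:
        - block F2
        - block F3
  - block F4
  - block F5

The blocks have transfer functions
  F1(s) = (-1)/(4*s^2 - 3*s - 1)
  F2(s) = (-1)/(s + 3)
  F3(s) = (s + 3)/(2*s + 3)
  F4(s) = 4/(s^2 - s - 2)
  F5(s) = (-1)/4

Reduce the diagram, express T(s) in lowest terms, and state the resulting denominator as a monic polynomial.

Step 1 - reduce the parallel group F2, F3, giving (s^2 + 4*s + 6)/(2*s^2 + 9*s + 9)
Step 2 - close the feedback loop around F1, (F2+F3), giving (-2*s^2 - 9*s - 9)/(8*s^4 + 30*s^3 + 6*s^2 - 40*s - 15)
Step 3 - multiply [F1/(1+F1*(F2+F3))], F4, F5 (series), giving (2*s^2 + 9*s + 9)/(8*s^6 + 22*s^5 - 40*s^4 - 106*s^3 + 13*s^2 + 95*s + 30)
T(s) is the step-3 result (common factors already cancelled). Leading coefficient of the denominator: 8. Divide through by 8 for the monic polynomial.

Final answer: s^6 + 11*s^5/4 - 5*s^4 - 53*s^3/4 + 13*s^2/8 + 95*s/8 + 15/4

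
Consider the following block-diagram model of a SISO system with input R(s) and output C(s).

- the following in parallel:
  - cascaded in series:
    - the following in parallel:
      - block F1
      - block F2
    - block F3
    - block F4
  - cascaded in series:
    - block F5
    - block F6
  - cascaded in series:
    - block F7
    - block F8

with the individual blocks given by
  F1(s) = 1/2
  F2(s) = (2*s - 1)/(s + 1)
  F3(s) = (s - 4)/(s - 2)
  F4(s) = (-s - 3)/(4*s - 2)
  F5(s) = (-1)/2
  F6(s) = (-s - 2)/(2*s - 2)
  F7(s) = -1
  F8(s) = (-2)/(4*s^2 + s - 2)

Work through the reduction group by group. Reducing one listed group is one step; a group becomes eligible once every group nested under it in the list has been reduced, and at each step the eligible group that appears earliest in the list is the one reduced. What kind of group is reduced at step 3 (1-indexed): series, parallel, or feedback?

(1) parallel reduction of F1, F2
(2) reduce the series chain (F1+F2), F3, F4
(3) cascade F5, F6
(4) series reduction of F7, F8
(5) parallel reduction of ((F1+F2)*F3*F4), (F5*F6), (F7*F8)
The group at step 3 is a series group.

Therefore the answer is series.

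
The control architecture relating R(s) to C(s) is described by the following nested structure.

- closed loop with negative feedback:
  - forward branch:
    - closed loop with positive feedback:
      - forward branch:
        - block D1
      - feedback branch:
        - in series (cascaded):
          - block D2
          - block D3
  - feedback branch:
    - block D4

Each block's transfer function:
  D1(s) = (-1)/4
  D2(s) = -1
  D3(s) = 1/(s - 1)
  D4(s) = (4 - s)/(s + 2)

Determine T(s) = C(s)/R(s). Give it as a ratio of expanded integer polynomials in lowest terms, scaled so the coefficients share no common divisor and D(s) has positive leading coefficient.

The answer is (-s^2 - s + 2)/(5*s^2 - 2*s - 6).

Reasoning:
(1) cascade D2, D3, giving (-1)/(s - 1)
(2) close the feedback loop around D1, (D2*D3), giving (1 - s)/(4*s - 5)
(3) close the feedback loop around [D1/(1-D1*(D2*D3))], D4: this yields T(s), and no further normalization is needed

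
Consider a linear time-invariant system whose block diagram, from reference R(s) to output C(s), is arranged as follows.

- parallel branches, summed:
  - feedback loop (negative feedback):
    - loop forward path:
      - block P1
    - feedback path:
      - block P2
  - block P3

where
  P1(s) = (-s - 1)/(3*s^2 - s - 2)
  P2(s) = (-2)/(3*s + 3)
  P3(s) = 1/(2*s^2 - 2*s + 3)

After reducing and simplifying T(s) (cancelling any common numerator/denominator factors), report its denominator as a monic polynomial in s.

The answer is s^4 - 4*s^3/3 + 25*s^2/18 - s/18 - 2/3.

Reasoning:
Step 1. apply the feedback formula to P1, P2 gives (-3*s - 3)/(9*s^2 - 3*s - 4)
Step 2. reduce the parallel group [P1/(1+P1*P2)], P3 gives (-6*s^3 + 9*s^2 - 6*s - 13)/(18*s^4 - 24*s^3 + 25*s^2 - s - 12)
No further cancellation is possible in the step-2 result, so that is T(s). Its denominator becomes monic after dividing by the leading coefficient 18.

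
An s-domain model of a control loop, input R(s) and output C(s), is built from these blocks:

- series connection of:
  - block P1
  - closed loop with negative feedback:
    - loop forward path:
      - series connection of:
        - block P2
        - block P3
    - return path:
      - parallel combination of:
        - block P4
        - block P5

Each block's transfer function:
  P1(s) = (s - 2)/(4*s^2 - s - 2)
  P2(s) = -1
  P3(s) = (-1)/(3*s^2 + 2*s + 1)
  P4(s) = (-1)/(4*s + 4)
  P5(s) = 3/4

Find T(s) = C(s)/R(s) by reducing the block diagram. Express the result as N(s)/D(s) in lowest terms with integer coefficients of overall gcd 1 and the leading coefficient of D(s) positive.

Step 1 - cascade P2, P3: 1/(3*s^2 + 2*s + 1)
Step 2 - add P4, P5 (parallel): (3*s + 2)/(4*s + 4)
Step 3 - feedback reduction of (P2*P3), (P4+P5): (4*s + 4)/(12*s^3 + 20*s^2 + 15*s + 6)
Step 4 - multiply P1, [(P2*P3)/(1+(P2*P3)*(P4+P5))] (series), giving the overall T(s)

Therefore the answer is (4*s^2 - 4*s - 8)/(48*s^5 + 68*s^4 + 16*s^3 - 31*s^2 - 36*s - 12).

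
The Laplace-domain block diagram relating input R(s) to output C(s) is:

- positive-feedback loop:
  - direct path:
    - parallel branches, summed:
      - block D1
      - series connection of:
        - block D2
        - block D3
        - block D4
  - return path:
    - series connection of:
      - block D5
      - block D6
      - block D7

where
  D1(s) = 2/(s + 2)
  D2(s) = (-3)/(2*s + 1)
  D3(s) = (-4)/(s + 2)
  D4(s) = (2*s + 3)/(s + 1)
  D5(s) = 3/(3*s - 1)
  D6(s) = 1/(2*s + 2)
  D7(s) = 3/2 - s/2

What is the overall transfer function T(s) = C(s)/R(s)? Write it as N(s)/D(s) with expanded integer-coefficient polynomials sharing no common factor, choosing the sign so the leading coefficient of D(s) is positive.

[1] reduce the series chain D2, D3, D4: (24*s + 36)/(2*s^3 + 7*s^2 + 7*s + 2)
[2] sum the parallel branches D1, (D2*D3*D4): (4*s^2 + 30*s + 38)/(2*s^3 + 7*s^2 + 7*s + 2)
[3] series reduction of D5, D6, D7: (9 - 3*s)/(12*s^2 + 8*s - 4)
[4] feedback reduction of (D1+(D2*D3*D4)), (D5*D6*D7) - this is the overall T(s), already in the required normalized form

Answer: (24*s^4 + 196*s^3 + 340*s^2 + 92*s - 76)/(12*s^5 + 50*s^4 + 72*s^3 + 53*s^2 - 84*s - 175)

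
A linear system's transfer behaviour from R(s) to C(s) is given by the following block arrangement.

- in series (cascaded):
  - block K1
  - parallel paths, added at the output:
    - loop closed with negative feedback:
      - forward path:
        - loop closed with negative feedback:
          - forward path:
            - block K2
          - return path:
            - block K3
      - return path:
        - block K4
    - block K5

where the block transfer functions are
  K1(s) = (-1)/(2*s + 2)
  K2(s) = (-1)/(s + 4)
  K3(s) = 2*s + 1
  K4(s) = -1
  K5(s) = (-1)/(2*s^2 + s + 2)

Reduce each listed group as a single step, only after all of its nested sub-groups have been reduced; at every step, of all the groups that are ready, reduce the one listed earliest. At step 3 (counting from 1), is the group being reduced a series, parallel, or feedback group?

The answer is parallel.

Reasoning:
Step 1. collapse the loop (K2 forward, K3 return)
Step 2. close the feedback loop around [K2/(1+K2*K3)], K4
Step 3. reduce the parallel group [[K2/(1+K2*K3)]/(1+[K2/(1+K2*K3)]*K4)], K5
Step 4. multiply K1, ([[K2/(1+K2*K3)]/(1+[K2/(1+K2*K3)]*K4)]+K5) (series)
Step 3: parallel.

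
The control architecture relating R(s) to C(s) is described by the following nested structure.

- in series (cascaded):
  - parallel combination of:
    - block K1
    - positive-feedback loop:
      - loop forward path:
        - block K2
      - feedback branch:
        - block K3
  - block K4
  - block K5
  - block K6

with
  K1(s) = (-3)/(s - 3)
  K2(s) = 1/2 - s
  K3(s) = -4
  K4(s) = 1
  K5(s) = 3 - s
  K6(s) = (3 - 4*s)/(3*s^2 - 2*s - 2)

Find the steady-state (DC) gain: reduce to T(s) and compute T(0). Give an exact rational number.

Reducing step by step:

Step 1 - feedback reduction of K2, K3 gives (2*s - 1)/(8*s - 6)
Step 2 - add K1, [K2/(1-K2*K3)] (parallel) gives (2*s^2 - 31*s + 21)/(8*s^2 - 30*s + 18)
Step 3 - multiply (K1+[K2/(1-K2*K3)]), K4, K5, K6 (series) gives (2*s^2 - 31*s + 21)/(6*s^2 - 4*s - 4)
DC gain: substitute s = 0 into T(s) from step 3: T(0) = 21/(-4) = -21/4.

Answer: -21/4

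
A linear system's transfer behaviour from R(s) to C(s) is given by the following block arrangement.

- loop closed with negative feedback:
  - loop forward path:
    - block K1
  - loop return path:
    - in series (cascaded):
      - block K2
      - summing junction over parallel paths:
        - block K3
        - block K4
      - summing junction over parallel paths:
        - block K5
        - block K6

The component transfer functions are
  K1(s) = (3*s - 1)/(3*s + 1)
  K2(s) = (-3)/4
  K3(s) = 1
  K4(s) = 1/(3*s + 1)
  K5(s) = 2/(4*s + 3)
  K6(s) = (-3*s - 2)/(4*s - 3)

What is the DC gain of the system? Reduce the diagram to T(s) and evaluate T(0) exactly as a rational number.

Reducing step by step:

1. parallel reduction of K3, K4 gives (3*s + 2)/(3*s + 1)
2. combine K5, K6 in parallel gives (-12*s^2 - 9*s - 12)/(16*s^2 - 9)
3. cascade K2, (K3+K4), (K5+K6) gives (108*s^3 + 153*s^2 + 162*s + 72)/(192*s^3 + 64*s^2 - 108*s - 36)
4. close the feedback loop around K1, (K2*(K3+K4)*(K5+K6)) gives (576*s^4 - 388*s^2 + 36)/(900*s^4 + 735*s^3 + 73*s^2 - 162*s - 108)
Step 4 gives the overall T(s). Then T(0) = 36/(-108) = -1/3.

Answer: -1/3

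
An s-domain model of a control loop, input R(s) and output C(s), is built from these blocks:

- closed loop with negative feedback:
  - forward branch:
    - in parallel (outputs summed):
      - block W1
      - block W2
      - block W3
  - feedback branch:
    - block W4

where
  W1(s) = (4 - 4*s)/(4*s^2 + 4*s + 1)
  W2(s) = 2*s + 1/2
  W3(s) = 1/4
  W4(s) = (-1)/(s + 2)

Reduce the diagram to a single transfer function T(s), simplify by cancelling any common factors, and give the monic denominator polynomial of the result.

Reducing step by step:

1. add W1, W2, W3 (parallel), giving (32*s^3 + 44*s^2 + 4*s + 19)/(16*s^2 + 16*s + 4)
2. collapse the loop ((W1+W2+W3) forward, W4 return), giving (-32*s^4 - 108*s^3 - 92*s^2 - 27*s - 38)/(16*s^3 - 4*s^2 - 32*s + 11)
T(s) is the step-2 result (common factors already cancelled). Leading coefficient of the denominator: 16. Divide through by 16 for the monic polynomial.

Answer: s^3 - s^2/4 - 2*s + 11/16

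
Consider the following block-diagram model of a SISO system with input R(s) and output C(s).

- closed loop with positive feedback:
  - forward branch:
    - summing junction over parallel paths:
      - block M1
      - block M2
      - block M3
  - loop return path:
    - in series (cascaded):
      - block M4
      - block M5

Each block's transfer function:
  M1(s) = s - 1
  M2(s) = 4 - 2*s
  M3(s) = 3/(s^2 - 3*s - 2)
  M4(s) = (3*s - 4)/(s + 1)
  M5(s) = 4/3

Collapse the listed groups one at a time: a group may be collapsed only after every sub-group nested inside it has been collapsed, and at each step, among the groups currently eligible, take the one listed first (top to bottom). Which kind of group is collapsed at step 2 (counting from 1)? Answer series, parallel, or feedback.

Reducing step by step:

[1] parallel reduction of M1, M2, M3
[2] reduce the series chain M4, M5
[3] collapse the loop ((M1+M2+M3) forward, (M4*M5) return)
Step 2 collapses a series group.

Answer: series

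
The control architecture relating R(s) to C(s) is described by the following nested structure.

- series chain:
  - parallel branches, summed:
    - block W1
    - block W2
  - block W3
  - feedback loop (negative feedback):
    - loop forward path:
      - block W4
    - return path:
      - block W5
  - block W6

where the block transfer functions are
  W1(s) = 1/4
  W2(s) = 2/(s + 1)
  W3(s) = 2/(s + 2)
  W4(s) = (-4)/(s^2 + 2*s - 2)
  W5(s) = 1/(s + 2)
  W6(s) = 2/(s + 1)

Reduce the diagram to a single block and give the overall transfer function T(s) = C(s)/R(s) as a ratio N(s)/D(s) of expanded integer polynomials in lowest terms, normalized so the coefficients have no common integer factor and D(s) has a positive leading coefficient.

Reducing step by step:

Step 1. combine W1, W2 in parallel, giving (s + 9)/(4*s + 4)
Step 2. feedback reduction of W4, W5, giving (-4*s - 8)/(s^3 + 4*s^2 + 2*s - 8)
Step 3. reduce the series chain (W1+W2), W3, [W4/(1+W4*W5)], W6: this yields T(s), and no further normalization is needed

Answer: (-4*s - 36)/(s^5 + 6*s^4 + 11*s^3 - 14*s - 8)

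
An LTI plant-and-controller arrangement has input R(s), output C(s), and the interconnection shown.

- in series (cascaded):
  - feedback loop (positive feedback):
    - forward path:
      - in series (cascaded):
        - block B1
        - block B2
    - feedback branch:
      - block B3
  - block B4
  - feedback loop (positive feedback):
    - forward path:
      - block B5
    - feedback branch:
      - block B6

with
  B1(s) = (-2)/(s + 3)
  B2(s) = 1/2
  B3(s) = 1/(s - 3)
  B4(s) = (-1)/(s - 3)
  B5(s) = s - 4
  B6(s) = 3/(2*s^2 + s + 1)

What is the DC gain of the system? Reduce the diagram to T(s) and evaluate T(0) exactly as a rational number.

Step 1. cascade B1, B2: (-1)/(s + 3)
Step 2. close the feedback loop around (B1*B2), B3: (3 - s)/(s^2 - 8)
Step 3. apply the feedback formula to B5, B6: (2*s^3 - 7*s^2 - 3*s - 4)/(2*s^2 - 2*s + 13)
Step 4. combine [(B1*B2)/(1-(B1*B2)*B3)], B4, [B5/(1-B5*B6)] in series: (2*s^3 - 7*s^2 - 3*s - 4)/(2*s^4 - 2*s^3 - 3*s^2 + 16*s - 104)
DC gain: substitute s = 0 into T(s) from step 4: T(0) = -4/(-104) = 1/26.

Hence the answer: 1/26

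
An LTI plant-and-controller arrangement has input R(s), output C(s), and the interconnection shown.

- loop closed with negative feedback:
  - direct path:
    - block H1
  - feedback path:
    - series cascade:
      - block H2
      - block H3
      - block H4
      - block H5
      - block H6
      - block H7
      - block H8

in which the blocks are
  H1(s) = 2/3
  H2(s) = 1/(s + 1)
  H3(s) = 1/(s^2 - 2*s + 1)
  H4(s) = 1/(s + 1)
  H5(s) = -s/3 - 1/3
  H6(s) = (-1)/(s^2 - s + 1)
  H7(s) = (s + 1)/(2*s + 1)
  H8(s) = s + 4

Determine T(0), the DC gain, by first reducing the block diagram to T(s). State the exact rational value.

1. multiply H2, H3, H4, H5, H6, H7, H8 (series) -> (s + 4)/(6*s^5 - 15*s^4 + 15*s^3 - 6*s^2 - 3*s + 3)
2. feedback reduction of H1, (H2*H3*H4*H5*H6*H7*H8) -> (12*s^5 - 30*s^4 + 30*s^3 - 12*s^2 - 6*s + 6)/(18*s^5 - 45*s^4 + 45*s^3 - 18*s^2 - 7*s + 17)
That last expression is T(s); at s = 0 only the constant terms survive, so T(0) = 6/17.

Therefore the answer is 6/17.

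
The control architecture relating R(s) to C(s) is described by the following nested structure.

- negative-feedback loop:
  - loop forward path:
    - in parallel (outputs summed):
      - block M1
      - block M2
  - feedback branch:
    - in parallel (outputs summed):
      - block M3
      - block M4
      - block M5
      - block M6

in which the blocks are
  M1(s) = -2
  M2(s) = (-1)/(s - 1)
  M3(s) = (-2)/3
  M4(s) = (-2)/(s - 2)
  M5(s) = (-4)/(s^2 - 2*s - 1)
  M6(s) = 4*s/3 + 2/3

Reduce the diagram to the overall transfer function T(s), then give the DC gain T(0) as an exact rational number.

Step 1. combine M1, M2 in parallel: (1 - 2*s)/(s - 1)
Step 2. combine M3, M4, M5, M6 in parallel: (4*s^4 - 16*s^3 + 6*s^2 + 8*s + 30)/(3*s^3 - 12*s^2 + 9*s + 6)
Step 3. close the feedback loop around (M1+M2), (M3+M4+M5+M6): (6*s^4 - 27*s^3 + 30*s^2 + 3*s - 6)/(8*s^5 - 39*s^4 + 43*s^3 - 11*s^2 + 55*s - 24)
DC gain: substitute s = 0 into T(s) from step 3: T(0) = -6/(-24) = 1/4.

Final answer: 1/4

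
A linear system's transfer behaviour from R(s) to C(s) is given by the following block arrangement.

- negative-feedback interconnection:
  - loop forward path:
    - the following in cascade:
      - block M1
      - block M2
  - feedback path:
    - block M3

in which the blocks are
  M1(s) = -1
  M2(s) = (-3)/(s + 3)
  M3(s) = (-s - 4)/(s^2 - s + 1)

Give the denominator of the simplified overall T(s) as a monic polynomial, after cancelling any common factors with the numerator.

The answer is s^3 + 2*s^2 - 5*s - 9.

Reasoning:
Step 1 - multiply M1, M2 (series) -> 3/(s + 3)
Step 2 - apply the feedback formula to (M1*M2), M3 -> (3*s^2 - 3*s + 3)/(s^3 + 2*s^2 - 5*s - 9)
T(s) is the step-2 result (common factors already cancelled). Leading coefficient of the denominator: 1, so no rescaling is needed.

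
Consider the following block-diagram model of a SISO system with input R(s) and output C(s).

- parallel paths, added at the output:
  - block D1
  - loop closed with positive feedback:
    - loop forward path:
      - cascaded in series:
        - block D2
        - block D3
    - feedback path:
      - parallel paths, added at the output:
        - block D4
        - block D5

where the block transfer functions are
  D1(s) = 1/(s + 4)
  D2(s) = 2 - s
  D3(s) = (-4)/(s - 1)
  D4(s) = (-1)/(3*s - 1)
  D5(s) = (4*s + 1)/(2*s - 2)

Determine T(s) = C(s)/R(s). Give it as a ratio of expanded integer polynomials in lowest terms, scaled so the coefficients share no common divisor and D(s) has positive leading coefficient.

(1) reduce the series chain D2, D3 -> (4*s - 8)/(s - 1)
(2) reduce the parallel group D4, D5 -> (12*s^2 - 3*s + 1)/(6*s^2 - 8*s + 2)
(3) reduce the feedback loop with forward (D2*D3) and return (D4+D5) -> (-12*s^3 + 40*s^2 - 36*s + 8)/(21*s^3 - 47*s^2 + 9*s - 3)
(4) sum the parallel branches D1, [(D2*D3)/(1-(D2*D3)*(D4+D5))], giving the overall T(s)

Therefore the answer is (-12*s^4 + 13*s^3 + 77*s^2 - 127*s + 29)/(21*s^4 + 37*s^3 - 179*s^2 + 33*s - 12).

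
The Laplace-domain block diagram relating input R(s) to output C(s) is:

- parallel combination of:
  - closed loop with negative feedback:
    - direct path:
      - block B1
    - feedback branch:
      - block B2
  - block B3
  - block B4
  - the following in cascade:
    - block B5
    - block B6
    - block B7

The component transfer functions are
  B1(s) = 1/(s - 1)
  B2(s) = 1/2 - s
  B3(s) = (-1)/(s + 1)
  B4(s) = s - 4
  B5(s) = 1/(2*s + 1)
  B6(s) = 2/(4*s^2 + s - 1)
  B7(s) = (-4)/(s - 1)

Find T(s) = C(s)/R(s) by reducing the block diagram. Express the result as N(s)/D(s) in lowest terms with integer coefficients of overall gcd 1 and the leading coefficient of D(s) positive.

The answer is (8*s^6 - 42*s^5 - 53*s^4 + 49*s^3 + 50*s^2 - 13*s - 15)/(8*s^5 + 6*s^4 - 9*s^3 - 7*s^2 + s + 1).

Reasoning:
Step 1: close the feedback loop around B1, B2: -2
Step 2: series reduction of B5, B6, B7: (-8)/(8*s^4 - 2*s^3 - 7*s^2 + 1)
Step 3: reduce the parallel group [B1/(1+B1*B2)], B3, B4, (B5*B6*B7); the result is T(s) itself (integer coefficients, no common factor, positive leading denominator coefficient)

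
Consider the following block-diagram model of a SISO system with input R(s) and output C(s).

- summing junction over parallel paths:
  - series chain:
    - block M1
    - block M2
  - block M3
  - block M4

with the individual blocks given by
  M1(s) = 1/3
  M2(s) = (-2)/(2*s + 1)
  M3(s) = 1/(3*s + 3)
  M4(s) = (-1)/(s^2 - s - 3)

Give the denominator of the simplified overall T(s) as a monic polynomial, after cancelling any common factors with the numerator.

Answer: s^4 + s^3/2 - 4*s^2 - 5*s - 3/2

Working:
(1) cascade M1, M2 -> (-2)/(6*s + 3)
(2) add (M1*M2), M3, M4 (parallel) -> (-7*s^2 - 8*s)/(6*s^4 + 3*s^3 - 24*s^2 - 30*s - 9)
T(s) is the step-2 result (common factors already cancelled). Leading coefficient of the denominator: 6. Divide through by 6 for the monic polynomial.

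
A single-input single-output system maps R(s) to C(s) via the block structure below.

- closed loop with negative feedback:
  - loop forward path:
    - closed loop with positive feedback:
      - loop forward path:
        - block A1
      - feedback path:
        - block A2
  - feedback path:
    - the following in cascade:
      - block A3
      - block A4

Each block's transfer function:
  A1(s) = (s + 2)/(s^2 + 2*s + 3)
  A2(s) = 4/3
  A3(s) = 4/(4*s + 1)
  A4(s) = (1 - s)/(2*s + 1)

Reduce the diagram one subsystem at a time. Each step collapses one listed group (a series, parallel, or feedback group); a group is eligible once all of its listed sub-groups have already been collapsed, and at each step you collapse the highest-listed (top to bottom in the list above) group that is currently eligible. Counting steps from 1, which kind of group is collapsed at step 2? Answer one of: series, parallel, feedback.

Answer: series

Working:
[1] collapse the loop (A1 forward, A2 return)
[2] multiply A3, A4 (series)
[3] apply the feedback formula to [A1/(1-A1*A2)], (A3*A4)
Step 2 collapses a series group.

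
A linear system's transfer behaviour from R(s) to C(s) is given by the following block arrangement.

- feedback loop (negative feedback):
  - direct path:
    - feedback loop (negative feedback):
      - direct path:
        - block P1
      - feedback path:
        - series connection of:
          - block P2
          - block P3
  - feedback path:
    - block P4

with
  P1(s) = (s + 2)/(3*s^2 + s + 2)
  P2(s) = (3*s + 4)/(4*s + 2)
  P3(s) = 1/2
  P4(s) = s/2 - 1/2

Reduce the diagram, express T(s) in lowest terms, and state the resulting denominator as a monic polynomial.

1. series reduction of P2, P3 = (3*s + 4)/(8*s + 4)
2. close the feedback loop around P1, (P2*P3) = (8*s^2 + 20*s + 8)/(24*s^3 + 23*s^2 + 30*s + 16)
3. collapse the loop ([P1/(1+P1*(P2*P3))] forward, P4 return) = (8*s^2 + 20*s + 8)/(28*s^3 + 29*s^2 + 24*s + 12)
That last expression is T(s), already simplified. Scaling its denominator by 1/28 (the reciprocal of the leading coefficient) yields the monic denominator.

Hence the answer: s^3 + 29*s^2/28 + 6*s/7 + 3/7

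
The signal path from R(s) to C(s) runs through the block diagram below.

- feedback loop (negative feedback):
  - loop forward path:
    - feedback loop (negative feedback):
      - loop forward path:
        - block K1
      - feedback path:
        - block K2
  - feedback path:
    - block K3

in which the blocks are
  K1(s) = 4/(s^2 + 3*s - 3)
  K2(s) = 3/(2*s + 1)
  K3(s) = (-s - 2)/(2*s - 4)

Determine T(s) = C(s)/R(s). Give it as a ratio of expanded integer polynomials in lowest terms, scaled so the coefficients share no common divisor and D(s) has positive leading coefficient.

Step 1 - reduce the feedback loop with forward K1 and return K2 -> (8*s + 4)/(2*s^3 + 7*s^2 - 3*s + 9)
Step 2 - close the feedback loop around [K1/(1+K1*K2)], K3; the result is T(s) itself (integer coefficients, no common factor, positive leading denominator coefficient)

Final answer: (8*s^2 - 12*s - 8)/(2*s^4 + 3*s^3 - 21*s^2 + 5*s - 22)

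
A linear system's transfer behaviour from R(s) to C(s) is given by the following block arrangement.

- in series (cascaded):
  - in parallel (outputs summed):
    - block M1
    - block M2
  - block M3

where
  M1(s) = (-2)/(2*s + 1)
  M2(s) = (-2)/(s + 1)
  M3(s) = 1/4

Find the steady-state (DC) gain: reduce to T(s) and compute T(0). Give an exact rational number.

Answer: -1

Working:
(1) reduce the parallel group M1, M2 -> (-6*s - 4)/(2*s^2 + 3*s + 1)
(2) combine (M1+M2), M3 in series -> (-3*s - 2)/(4*s^2 + 6*s + 2)
The step-2 result is T(s). Setting s = 0: T(0) = -2/2 = -1.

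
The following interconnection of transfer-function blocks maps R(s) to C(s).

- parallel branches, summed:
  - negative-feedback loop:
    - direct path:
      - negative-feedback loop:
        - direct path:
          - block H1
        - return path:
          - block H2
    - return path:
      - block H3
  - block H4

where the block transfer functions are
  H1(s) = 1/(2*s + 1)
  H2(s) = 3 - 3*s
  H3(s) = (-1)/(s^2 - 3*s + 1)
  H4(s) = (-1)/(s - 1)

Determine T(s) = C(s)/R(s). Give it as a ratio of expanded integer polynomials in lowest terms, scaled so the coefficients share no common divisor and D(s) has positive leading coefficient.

The answer is (-2*s^3 + 11*s^2 - 17*s + 4)/(s^4 - 8*s^3 + 20*s^2 - 16*s + 3).

Reasoning:
1. reduce the feedback loop with forward H1 and return H2, giving (-1)/(s - 4)
2. feedback reduction of [H1/(1+H1*H2)], H3, giving (-s^2 + 3*s - 1)/(s^3 - 7*s^2 + 13*s - 3)
3. combine [[H1/(1+H1*H2)]/(1+[H1/(1+H1*H2)]*H3)], H4 in parallel, giving the overall T(s)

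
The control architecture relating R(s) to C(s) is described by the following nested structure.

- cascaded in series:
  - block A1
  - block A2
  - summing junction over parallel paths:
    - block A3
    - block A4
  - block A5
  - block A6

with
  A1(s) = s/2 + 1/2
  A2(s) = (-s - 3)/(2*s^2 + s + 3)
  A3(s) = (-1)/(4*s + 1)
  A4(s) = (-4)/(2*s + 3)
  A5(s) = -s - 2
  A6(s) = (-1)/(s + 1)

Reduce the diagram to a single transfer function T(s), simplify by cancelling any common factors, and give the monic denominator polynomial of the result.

Answer: s^4 + 9*s^3/4 + 11*s^2/4 + 45*s/16 + 9/16

Working:
(1) reduce the parallel group A3, A4 gives (-18*s - 7)/(8*s^2 + 14*s + 3)
(2) series reduction of A1, A2, (A3+A4), A5, A6 gives (18*s^3 + 97*s^2 + 143*s + 42)/(32*s^4 + 72*s^3 + 88*s^2 + 90*s + 18)
That last expression is T(s), already simplified. Scaling its denominator by 1/32 (the reciprocal of the leading coefficient) yields the monic denominator.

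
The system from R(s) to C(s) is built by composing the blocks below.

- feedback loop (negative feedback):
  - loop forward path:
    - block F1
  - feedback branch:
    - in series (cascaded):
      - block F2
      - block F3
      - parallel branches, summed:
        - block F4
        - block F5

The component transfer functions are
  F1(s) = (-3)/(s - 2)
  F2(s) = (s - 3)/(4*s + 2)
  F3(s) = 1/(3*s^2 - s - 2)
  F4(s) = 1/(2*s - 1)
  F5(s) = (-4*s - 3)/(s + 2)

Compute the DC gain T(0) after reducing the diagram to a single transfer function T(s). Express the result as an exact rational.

First reduce the diagram to T(s).

Step 1 - parallel reduction of F4, F5, giving (-8*s^2 - s + 5)/(2*s^2 + 3*s - 2)
Step 2 - reduce the series chain F2, F3, (F4+F5), giving (-8*s^3 + 23*s^2 + 8*s - 15)/(24*s^5 + 40*s^4 - 38*s^3 - 42*s^2 + 8*s + 8)
Step 3 - apply the feedback formula to F1, (F2*F3*(F4+F5)), giving (-72*s^5 - 120*s^4 + 114*s^3 + 126*s^2 - 24*s - 24)/(24*s^6 - 8*s^5 - 118*s^4 + 58*s^3 + 23*s^2 - 32*s + 29)
That last expression is T(s); at s = 0 only the constant terms survive, so T(0) = -24/29.

Answer: -24/29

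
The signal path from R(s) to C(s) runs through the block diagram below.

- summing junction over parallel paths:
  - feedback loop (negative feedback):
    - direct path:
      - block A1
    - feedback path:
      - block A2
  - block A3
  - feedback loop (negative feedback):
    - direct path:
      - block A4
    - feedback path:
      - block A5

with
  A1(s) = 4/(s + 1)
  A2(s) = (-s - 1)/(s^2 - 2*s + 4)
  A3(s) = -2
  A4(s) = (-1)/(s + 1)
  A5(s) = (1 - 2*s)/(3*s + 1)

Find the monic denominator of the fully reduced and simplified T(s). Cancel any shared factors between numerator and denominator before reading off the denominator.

Step 1: close the feedback loop around A1, A2 -> (4*s^2 - 8*s + 16)/(s^3 - s^2 - 2*s)
Step 2: apply the feedback formula to A4, A5 -> (-3*s - 1)/(3*s^2 + 6*s)
Step 3: sum the parallel branches [A1/(1+A1*A2)], A3, [A4/(1+A4*A5)] -> (-6*s^4 + 3*s^3 + 26*s^2 + 31*s + 98)/(3*s^4 + 3*s^3 - 12*s^2 - 12*s)
T(s) is the step-3 result (common factors already cancelled). Leading coefficient of the denominator: 3. Divide through by 3 for the monic polynomial.

Hence the answer: s^4 + s^3 - 4*s^2 - 4*s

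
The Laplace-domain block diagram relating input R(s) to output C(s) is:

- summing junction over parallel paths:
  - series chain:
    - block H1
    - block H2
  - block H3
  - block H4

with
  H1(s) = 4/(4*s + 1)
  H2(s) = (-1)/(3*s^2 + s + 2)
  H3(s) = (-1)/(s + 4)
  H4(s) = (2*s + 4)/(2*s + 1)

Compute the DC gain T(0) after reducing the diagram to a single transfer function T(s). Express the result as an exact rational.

Reducing step by step:

Step 1 - reduce the series chain H1, H2 -> (-4)/(12*s^3 + 7*s^2 + 9*s + 2)
Step 2 - combine (H1*H2), H3, H4 in parallel -> (24*s^5 + 134*s^4 + 268*s^3 + 191*s^2 + 119*s + 14)/(24*s^5 + 122*s^4 + 129*s^3 + 113*s^2 + 54*s + 8)
Step 2 gives the overall T(s). Then T(0) = 14/8 = 7/4.

Answer: 7/4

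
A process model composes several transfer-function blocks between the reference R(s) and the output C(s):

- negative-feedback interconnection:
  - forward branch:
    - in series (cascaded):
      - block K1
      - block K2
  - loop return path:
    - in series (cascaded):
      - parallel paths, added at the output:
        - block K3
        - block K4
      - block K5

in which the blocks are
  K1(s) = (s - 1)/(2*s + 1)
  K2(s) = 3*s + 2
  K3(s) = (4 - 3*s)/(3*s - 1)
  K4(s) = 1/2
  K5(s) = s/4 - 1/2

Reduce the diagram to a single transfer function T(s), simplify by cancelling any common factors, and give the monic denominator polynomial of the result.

First reduce the diagram to T(s).

1. reduce the series chain K1, K2 gives (3*s^2 - s - 2)/(2*s + 1)
2. combine K3, K4 in parallel gives (7 - 3*s)/(6*s - 2)
3. combine (K3+K4), K5 in series gives (-3*s^2 + 13*s - 14)/(24*s - 8)
4. collapse the loop ((K1*K2) forward, ((K3+K4)*K5) return) gives (-72*s^3 + 48*s^2 + 40*s - 16)/(9*s^4 - 42*s^3 + s^2 + 4*s - 20)
The result of step 4 is T(s) in lowest terms. Its denominator has leading coefficient 9; dividing the denominator through by 9 makes it monic.

Answer: s^4 - 14*s^3/3 + s^2/9 + 4*s/9 - 20/9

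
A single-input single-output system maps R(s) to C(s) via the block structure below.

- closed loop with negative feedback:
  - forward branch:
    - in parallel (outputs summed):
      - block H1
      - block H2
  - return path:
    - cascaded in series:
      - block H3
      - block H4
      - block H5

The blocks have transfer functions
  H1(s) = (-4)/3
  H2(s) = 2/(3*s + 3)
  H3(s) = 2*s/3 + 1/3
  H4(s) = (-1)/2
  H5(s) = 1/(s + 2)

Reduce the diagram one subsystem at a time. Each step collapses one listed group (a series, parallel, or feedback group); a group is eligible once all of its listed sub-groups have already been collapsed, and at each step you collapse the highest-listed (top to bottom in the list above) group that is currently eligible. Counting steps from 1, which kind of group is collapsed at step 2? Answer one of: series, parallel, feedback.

Reducing step by step:

[1] parallel reduction of H1, H2
[2] reduce the series chain H3, H4, H5
[3] reduce the feedback loop with forward (H1+H2) and return (H3*H4*H5)
At step 2 the group reduced is series.

Answer: series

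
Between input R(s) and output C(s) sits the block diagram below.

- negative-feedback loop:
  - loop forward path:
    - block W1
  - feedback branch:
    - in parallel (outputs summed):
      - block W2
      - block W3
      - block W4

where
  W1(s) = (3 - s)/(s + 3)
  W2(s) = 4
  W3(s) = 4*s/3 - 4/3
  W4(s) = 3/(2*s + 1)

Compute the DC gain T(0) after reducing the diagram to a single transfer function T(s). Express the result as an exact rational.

Answer: 3/20

Working:
Step 1 - add W2, W3, W4 (parallel); result (8*s^2 + 20*s + 17)/(6*s + 3)
Step 2 - reduce the feedback loop with forward W1 and return (W2+W3+W4); result (6*s^2 - 15*s - 9)/(8*s^3 - 10*s^2 - 64*s - 60)
That last expression is T(s); at s = 0 only the constant terms survive, so T(0) = -9/(-60) = 3/20.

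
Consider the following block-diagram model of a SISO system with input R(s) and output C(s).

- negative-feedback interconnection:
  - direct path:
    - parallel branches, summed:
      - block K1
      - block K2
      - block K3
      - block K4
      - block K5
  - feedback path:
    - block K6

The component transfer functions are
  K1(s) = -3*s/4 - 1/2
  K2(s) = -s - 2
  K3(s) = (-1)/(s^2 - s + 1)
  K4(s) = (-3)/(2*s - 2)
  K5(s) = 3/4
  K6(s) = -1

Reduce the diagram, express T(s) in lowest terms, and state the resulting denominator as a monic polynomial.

First reduce the diagram to T(s).

(1) combine K1, K2, K3, K4, K5 in parallel gives (-7*s^4 + 7*s^3 - 6*s^2 - 5*s + 5)/(4*s^3 - 8*s^2 + 8*s - 4)
(2) feedback reduction of (K1+K2+K3+K4+K5), K6 gives (-7*s^4 + 7*s^3 - 6*s^2 - 5*s + 5)/(7*s^4 - 3*s^3 - 2*s^2 + 13*s - 9)
Step 2 gives the fully reduced T(s), with no common factor left to cancel. The denominator's leading coefficient is 7, so divide each of its coefficients by 7 to get the monic form.

Answer: s^4 - 3*s^3/7 - 2*s^2/7 + 13*s/7 - 9/7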